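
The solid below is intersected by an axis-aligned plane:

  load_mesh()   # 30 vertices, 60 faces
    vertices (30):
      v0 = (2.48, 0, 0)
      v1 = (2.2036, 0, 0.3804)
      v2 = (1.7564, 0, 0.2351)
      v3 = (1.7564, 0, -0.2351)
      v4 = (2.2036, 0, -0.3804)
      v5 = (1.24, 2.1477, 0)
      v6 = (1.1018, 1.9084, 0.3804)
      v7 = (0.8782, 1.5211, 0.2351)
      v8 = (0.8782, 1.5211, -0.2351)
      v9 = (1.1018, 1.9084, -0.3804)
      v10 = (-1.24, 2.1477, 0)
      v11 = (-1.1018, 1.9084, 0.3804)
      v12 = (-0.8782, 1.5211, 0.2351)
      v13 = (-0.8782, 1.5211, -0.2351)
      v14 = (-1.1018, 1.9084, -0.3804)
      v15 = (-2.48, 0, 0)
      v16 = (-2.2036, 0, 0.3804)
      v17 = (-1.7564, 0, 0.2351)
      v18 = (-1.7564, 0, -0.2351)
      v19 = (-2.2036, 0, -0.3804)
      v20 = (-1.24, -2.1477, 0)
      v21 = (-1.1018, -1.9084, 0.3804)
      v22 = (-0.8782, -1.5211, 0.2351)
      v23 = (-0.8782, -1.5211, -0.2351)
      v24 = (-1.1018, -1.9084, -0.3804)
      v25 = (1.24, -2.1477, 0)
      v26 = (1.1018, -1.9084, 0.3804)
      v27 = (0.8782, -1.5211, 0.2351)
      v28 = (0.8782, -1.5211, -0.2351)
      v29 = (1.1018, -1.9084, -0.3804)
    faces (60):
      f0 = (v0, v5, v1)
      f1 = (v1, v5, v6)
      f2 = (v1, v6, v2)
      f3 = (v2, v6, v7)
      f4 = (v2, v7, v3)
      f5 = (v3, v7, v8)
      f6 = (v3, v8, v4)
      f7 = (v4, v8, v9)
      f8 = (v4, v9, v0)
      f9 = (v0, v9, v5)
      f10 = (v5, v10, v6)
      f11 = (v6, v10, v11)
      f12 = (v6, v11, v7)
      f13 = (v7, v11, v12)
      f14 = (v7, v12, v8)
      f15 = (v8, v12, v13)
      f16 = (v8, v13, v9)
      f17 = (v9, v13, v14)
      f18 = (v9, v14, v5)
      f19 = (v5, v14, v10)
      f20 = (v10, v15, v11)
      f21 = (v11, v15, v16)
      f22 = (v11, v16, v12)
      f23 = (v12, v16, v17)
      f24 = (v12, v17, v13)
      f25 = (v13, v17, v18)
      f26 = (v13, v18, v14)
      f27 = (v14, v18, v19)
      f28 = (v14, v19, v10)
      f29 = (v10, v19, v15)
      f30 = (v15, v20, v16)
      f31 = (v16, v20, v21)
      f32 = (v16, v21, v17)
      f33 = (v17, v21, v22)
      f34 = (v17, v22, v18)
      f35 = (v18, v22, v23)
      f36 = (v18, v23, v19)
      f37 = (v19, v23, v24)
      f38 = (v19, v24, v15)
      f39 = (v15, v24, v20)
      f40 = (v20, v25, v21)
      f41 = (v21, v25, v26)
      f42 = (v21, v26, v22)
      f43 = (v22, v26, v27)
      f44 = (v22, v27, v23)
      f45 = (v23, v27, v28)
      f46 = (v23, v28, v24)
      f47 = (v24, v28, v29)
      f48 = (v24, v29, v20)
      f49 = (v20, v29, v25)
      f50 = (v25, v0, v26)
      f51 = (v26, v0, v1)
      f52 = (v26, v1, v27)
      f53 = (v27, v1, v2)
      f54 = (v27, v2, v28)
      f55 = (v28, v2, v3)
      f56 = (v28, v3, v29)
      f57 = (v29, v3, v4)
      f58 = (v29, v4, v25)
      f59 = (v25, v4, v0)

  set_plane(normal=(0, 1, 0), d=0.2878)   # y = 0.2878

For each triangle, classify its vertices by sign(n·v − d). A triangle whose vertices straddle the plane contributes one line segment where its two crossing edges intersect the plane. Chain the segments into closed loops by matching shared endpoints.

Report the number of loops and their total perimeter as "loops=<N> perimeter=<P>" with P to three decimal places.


loops=2 perimeter=4.702

Straddling triangles (20 of 60):
  (v0,v5,v1) [-+-] → (2.31384, 0.2878, 0)–(2.07447, 0.2878, 0.329425)  len=0.4072
  (v1,v5,v6) [-++] → (2.07447, 0.2878, 0.329425)–(2.03744, 0.2878, 0.3804)  len=0.0630
  (v1,v6,v2) [-+-] → (2.03744, 0.2878, 0.3804)–(1.65768, 0.2878, 0.257012)  len=0.3993
  (v2,v6,v7) [-++] → (1.65768, 0.2878, 0.257012)–(1.59024, 0.2878, 0.2351)  len=0.0709
  (v2,v7,v3) [-+-] → (1.59024, 0.2878, 0.2351)–(1.59024, 0.2878, -0.146136)  len=0.3812
  (v3,v7,v8) [-++] → (1.59024, 0.2878, -0.146136)–(1.59024, 0.2878, -0.2351)  len=0.0890
  (v3,v8,v4) [-+-] → (1.59024, 0.2878, -0.2351)–(1.95283, 0.2878, -0.352908)  len=0.3812
  (v4,v8,v9) [-++] → (1.95283, 0.2878, -0.352908)–(2.03744, 0.2878, -0.3804)  len=0.0890
  (v4,v9,v0) [-+-] → (2.03744, 0.2878, -0.3804)–(2.27216, 0.2878, -0.057367)  len=0.3993
  (v0,v9,v5) [-++] → (2.27216, 0.2878, -0.057367)–(2.31384, 0.2878, 0)  len=0.0709
  (v10,v15,v11) [+-+] → (-2.31384, 0.2878, 0)–(-2.27216, 0.2878, 0.057367)  len=0.0709
  (v11,v15,v16) [+--] → (-2.27216, 0.2878, 0.057367)–(-2.03744, 0.2878, 0.3804)  len=0.3993
  (v11,v16,v12) [+-+] → (-2.03744, 0.2878, 0.3804)–(-1.95283, 0.2878, 0.352908)  len=0.0890
  (v12,v16,v17) [+--] → (-1.95283, 0.2878, 0.352908)–(-1.59024, 0.2878, 0.2351)  len=0.3812
  (v12,v17,v13) [+-+] → (-1.59024, 0.2878, 0.2351)–(-1.59024, 0.2878, 0.146136)  len=0.0890
  (v13,v17,v18) [+--] → (-1.59024, 0.2878, 0.146136)–(-1.59024, 0.2878, -0.2351)  len=0.3812
  (v13,v18,v14) [+-+] → (-1.59024, 0.2878, -0.2351)–(-1.65768, 0.2878, -0.257012)  len=0.0709
  (v14,v18,v19) [+--] → (-1.65768, 0.2878, -0.257012)–(-2.03744, 0.2878, -0.3804)  len=0.3993
  (v14,v19,v10) [+-+] → (-2.03744, 0.2878, -0.3804)–(-2.07447, 0.2878, -0.329425)  len=0.0630
  (v10,v19,v15) [+--] → (-2.07447, 0.2878, -0.329425)–(-2.31384, 0.2878, 0)  len=0.4072

Chained into 2 loop(s):
  loop 1: 10 segments, perimeter = 2.3510
  loop 2: 10 segments, perimeter = 2.3510
Total perimeter = 4.702


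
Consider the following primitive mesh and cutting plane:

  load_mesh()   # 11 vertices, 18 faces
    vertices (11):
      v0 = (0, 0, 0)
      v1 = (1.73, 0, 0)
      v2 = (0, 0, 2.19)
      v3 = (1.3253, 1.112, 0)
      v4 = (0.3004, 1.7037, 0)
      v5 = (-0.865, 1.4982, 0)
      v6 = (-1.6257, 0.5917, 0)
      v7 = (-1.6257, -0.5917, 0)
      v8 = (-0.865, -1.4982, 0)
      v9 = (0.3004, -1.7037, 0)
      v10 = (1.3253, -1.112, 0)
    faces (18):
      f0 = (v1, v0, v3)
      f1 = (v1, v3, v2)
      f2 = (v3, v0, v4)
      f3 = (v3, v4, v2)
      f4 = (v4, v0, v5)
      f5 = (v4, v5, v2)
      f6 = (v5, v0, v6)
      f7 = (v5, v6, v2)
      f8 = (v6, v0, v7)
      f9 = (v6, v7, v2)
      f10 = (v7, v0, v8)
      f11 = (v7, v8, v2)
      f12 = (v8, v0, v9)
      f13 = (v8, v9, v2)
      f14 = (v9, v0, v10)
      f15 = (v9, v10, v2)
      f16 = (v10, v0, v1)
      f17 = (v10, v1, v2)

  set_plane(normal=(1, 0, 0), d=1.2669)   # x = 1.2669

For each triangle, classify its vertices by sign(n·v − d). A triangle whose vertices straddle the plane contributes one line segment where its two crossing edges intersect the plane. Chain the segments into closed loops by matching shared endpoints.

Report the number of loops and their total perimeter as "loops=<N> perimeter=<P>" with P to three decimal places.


Straddling triangles (8 of 18):
  (v1,v0,v3) [+-+] → (1.2669, 0, 0)–(1.2669, 1.063, 0)  len=1.0630
  (v1,v3,v2) [++-] → (1.2669, 1.063, 0.0965034)–(1.2669, 0, 0.586236)  len=1.1704
  (v3,v0,v4) [+--] → (1.2669, 1.063, 0)–(1.2669, 1.14572, 0)  len=0.0827
  (v3,v4,v2) [+--] → (1.2669, 1.14572, 0)–(1.2669, 1.063, 0.0965034)  len=0.1271
  (v9,v0,v10) [--+] → (1.2669, -1.063, 0)–(1.2669, -1.14572, 0)  len=0.0827
  (v9,v10,v2) [-+-] → (1.2669, -1.14572, 0)–(1.2669, -1.063, 0.0965034)  len=0.1271
  (v10,v0,v1) [+-+] → (1.2669, -1.063, 0)–(1.2669, 0, 0)  len=1.0630
  (v10,v1,v2) [++-] → (1.2669, 0, 0.586236)–(1.2669, -1.063, 0.0965034)  len=1.1704

Chained into 1 loop(s):
  loop 1: 8 segments, perimeter = 4.8864
Total perimeter = 4.886

loops=1 perimeter=4.886


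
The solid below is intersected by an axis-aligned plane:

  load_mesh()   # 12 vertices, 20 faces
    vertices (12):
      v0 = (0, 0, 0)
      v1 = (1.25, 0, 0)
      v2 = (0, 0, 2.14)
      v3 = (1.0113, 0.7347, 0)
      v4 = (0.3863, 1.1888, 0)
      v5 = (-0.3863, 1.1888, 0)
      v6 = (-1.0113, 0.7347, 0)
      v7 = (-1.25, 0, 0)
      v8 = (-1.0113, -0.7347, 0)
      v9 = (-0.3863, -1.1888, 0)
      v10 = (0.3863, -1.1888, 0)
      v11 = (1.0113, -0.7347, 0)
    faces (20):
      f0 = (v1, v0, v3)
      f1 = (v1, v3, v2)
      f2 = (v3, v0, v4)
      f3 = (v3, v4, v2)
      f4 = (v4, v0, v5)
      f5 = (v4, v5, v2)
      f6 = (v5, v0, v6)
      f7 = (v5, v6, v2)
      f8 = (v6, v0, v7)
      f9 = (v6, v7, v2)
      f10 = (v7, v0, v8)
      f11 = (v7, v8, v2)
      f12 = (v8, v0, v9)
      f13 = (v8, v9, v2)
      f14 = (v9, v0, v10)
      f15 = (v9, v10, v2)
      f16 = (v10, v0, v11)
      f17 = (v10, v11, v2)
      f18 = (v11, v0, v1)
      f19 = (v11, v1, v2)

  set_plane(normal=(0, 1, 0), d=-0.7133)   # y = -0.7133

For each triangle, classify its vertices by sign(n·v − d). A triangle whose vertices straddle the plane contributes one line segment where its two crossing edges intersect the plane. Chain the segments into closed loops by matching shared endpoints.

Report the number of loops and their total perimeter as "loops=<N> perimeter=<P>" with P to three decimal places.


Straddling triangles (10 of 20):
  (v7,v0,v8) [++-] → (-0.981843, -0.7133, 0)–(-1.01825, -0.7133, 0)  len=0.0364
  (v7,v8,v2) [+-+] → (-1.01825, -0.7133, 0)–(-0.981843, -0.7133, 0.0623329)  len=0.0722
  (v8,v0,v9) [-+-] → (-0.981843, -0.7133, 0)–(-0.231786, -0.7133, 0)  len=0.7501
  (v8,v9,v2) [--+] → (-0.231786, -0.7133, 0.855964)–(-0.981843, -0.7133, 0.0623329)  len=1.0920
  (v9,v0,v10) [-+-] → (-0.231786, -0.7133, 0)–(0.231786, -0.7133, 0)  len=0.4636
  (v9,v10,v2) [--+] → (0.231786, -0.7133, 0.855964)–(-0.231786, -0.7133, 0.855964)  len=0.4636
  (v10,v0,v11) [-+-] → (0.231786, -0.7133, 0)–(0.981843, -0.7133, 0)  len=0.7501
  (v10,v11,v2) [--+] → (0.981843, -0.7133, 0.0623329)–(0.231786, -0.7133, 0.855964)  len=1.0920
  (v11,v0,v1) [-++] → (0.981843, -0.7133, 0)–(1.01825, -0.7133, 0)  len=0.0364
  (v11,v1,v2) [-++] → (1.01825, -0.7133, 0)–(0.981843, -0.7133, 0.0623329)  len=0.0722

Chained into 1 loop(s):
  loop 1: 10 segments, perimeter = 4.8284
Total perimeter = 4.828

loops=1 perimeter=4.828


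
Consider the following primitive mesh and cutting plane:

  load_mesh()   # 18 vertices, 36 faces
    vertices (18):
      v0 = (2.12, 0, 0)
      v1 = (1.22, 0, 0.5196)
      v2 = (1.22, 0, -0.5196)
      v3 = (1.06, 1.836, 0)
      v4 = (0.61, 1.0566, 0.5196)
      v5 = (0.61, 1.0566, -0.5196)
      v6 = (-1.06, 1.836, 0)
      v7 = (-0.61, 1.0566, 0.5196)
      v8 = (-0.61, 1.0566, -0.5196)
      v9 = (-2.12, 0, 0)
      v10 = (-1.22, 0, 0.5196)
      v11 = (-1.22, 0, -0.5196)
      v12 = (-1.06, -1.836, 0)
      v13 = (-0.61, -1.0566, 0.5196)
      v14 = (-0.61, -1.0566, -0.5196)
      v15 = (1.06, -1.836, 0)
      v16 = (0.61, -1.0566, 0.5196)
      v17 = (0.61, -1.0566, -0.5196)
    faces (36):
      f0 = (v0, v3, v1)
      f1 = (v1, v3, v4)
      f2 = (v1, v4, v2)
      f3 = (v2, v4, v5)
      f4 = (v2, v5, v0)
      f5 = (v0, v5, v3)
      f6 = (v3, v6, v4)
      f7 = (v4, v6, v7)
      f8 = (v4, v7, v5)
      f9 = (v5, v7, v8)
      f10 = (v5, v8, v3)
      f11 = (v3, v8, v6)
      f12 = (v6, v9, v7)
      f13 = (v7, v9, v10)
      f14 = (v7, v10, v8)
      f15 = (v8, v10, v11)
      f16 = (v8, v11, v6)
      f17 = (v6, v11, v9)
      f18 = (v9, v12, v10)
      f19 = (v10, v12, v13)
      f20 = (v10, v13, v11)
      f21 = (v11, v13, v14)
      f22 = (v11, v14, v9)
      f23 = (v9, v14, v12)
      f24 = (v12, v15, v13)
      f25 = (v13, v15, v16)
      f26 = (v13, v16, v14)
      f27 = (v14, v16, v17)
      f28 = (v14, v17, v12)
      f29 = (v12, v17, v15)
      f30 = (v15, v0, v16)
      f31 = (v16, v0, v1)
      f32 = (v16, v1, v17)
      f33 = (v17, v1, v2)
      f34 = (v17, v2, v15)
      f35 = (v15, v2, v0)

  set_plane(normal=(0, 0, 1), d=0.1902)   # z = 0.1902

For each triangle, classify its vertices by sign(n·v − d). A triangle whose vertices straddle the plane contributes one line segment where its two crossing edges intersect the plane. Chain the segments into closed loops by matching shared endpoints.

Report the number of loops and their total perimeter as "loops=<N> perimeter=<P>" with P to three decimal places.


loops=2 perimeter=18.064

Straddling triangles (24 of 36):
  (v0,v3,v1) [--+] → (1.11857, 1.16393, 0.1902)–(1.79055, 0, 0.1902)  len=1.3440
  (v1,v3,v4) [+-+] → (1.11857, 1.16393, 0.1902)–(0.895277, 1.5507, 0.1902)  len=0.4466
  (v1,v4,v2) [++-] → (0.803355, 0.721685, 0.1902)–(1.22, 0, 0.1902)  len=0.8333
  (v2,v4,v5) [-+-] → (0.803355, 0.721685, 0.1902)–(0.61, 1.0566, 0.1902)  len=0.3867
  (v3,v6,v4) [--+] → (-0.448695, 1.5507, 0.1902)–(0.895277, 1.5507, 0.1902)  len=1.3440
  (v4,v6,v7) [+-+] → (-0.448695, 1.5507, 0.1902)–(-0.895277, 1.5507, 0.1902)  len=0.4466
  (v4,v7,v5) [++-] → (-0.223291, 1.0566, 0.1902)–(0.61, 1.0566, 0.1902)  len=0.8333
  (v5,v7,v8) [-+-] → (-0.223291, 1.0566, 0.1902)–(-0.61, 1.0566, 0.1902)  len=0.3867
  (v6,v9,v7) [--+] → (-1.56726, 0.386769, 0.1902)–(-0.895277, 1.5507, 0.1902)  len=1.3440
  (v7,v9,v10) [+-+] → (-1.56726, 0.386769, 0.1902)–(-1.79055, 0, 0.1902)  len=0.4466
  (v7,v10,v8) [++-] → (-1.02665, 0.334915, 0.1902)–(-0.61, 1.0566, 0.1902)  len=0.8333
  (v8,v10,v11) [-+-] → (-1.02665, 0.334915, 0.1902)–(-1.22, 0, 0.1902)  len=0.3867
  (v9,v12,v10) [--+] → (-1.11857, -1.16393, 0.1902)–(-1.79055, 0, 0.1902)  len=1.3440
  (v10,v12,v13) [+-+] → (-1.11857, -1.16393, 0.1902)–(-0.895277, -1.5507, 0.1902)  len=0.4466
  (v10,v13,v11) [++-] → (-0.803355, -0.721685, 0.1902)–(-1.22, 0, 0.1902)  len=0.8333
  (v11,v13,v14) [-+-] → (-0.803355, -0.721685, 0.1902)–(-0.61, -1.0566, 0.1902)  len=0.3867
  (v12,v15,v13) [--+] → (0.448695, -1.5507, 0.1902)–(-0.895277, -1.5507, 0.1902)  len=1.3440
  (v13,v15,v16) [+-+] → (0.448695, -1.5507, 0.1902)–(0.895277, -1.5507, 0.1902)  len=0.4466
  (v13,v16,v14) [++-] → (0.223291, -1.0566, 0.1902)–(-0.61, -1.0566, 0.1902)  len=0.8333
  (v14,v16,v17) [-+-] → (0.223291, -1.0566, 0.1902)–(0.61, -1.0566, 0.1902)  len=0.3867
  (v15,v0,v16) [--+] → (1.56726, -0.386769, 0.1902)–(0.895277, -1.5507, 0.1902)  len=1.3440
  (v16,v0,v1) [+-+] → (1.56726, -0.386769, 0.1902)–(1.79055, 0, 0.1902)  len=0.4466
  (v16,v1,v17) [++-] → (1.02665, -0.334915, 0.1902)–(0.61, -1.0566, 0.1902)  len=0.8333
  (v17,v1,v2) [-+-] → (1.02665, -0.334915, 0.1902)–(1.22, 0, 0.1902)  len=0.3867

Chained into 2 loop(s):
  loop 1: 12 segments, perimeter = 10.7434
  loop 2: 12 segments, perimeter = 7.3202
Total perimeter = 18.064


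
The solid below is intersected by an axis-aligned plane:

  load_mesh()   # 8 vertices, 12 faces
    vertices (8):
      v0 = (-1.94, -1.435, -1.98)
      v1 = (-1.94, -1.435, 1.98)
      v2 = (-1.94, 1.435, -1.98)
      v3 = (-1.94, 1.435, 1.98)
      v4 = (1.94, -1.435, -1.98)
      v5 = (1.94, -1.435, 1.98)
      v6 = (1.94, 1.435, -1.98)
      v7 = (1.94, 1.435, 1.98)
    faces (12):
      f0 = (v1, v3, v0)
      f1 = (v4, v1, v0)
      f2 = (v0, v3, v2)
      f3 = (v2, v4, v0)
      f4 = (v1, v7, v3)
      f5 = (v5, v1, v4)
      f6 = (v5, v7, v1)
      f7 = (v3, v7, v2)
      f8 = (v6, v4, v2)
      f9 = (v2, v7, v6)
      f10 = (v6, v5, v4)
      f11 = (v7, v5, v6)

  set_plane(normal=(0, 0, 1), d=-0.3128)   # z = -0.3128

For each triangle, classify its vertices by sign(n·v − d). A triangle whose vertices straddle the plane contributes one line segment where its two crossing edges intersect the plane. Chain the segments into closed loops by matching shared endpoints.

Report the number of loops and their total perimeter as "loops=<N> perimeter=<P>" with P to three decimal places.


Straddling triangles (8 of 12):
  (v1,v3,v0) [++-] → (-1.94, -0.226701, -0.3128)–(-1.94, -1.435, -0.3128)  len=1.2083
  (v4,v1,v0) [-+-] → (0.306481, -1.435, -0.3128)–(-1.94, -1.435, -0.3128)  len=2.2465
  (v0,v3,v2) [-+-] → (-1.94, -0.226701, -0.3128)–(-1.94, 1.435, -0.3128)  len=1.6617
  (v5,v1,v4) [++-] → (0.306481, -1.435, -0.3128)–(1.94, -1.435, -0.3128)  len=1.6335
  (v3,v7,v2) [++-] → (-0.306481, 1.435, -0.3128)–(-1.94, 1.435, -0.3128)  len=1.6335
  (v2,v7,v6) [-+-] → (-0.306481, 1.435, -0.3128)–(1.94, 1.435, -0.3128)  len=2.2465
  (v6,v5,v4) [-+-] → (1.94, 0.226701, -0.3128)–(1.94, -1.435, -0.3128)  len=1.6617
  (v7,v5,v6) [++-] → (1.94, 0.226701, -0.3128)–(1.94, 1.435, -0.3128)  len=1.2083

Chained into 1 loop(s):
  loop 1: 8 segments, perimeter = 13.5000
Total perimeter = 13.500

loops=1 perimeter=13.500


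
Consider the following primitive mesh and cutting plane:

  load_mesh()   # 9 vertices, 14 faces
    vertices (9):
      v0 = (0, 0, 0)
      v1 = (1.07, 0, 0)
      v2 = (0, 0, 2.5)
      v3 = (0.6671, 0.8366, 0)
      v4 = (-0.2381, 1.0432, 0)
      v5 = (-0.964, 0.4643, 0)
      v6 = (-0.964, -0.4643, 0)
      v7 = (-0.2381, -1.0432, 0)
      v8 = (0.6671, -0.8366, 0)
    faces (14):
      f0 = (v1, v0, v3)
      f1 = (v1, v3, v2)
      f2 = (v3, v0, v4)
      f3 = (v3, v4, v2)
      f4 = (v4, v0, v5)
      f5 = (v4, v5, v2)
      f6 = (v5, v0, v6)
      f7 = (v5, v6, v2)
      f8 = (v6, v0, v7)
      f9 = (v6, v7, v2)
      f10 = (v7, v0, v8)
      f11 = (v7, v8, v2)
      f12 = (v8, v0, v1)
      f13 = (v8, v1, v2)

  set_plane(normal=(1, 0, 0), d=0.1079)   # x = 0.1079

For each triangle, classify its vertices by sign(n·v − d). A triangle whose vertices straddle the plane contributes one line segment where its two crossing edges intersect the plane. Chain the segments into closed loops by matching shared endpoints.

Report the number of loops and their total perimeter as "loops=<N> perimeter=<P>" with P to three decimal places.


Straddling triangles (8 of 14):
  (v1,v0,v3) [+-+] → (0.1079, 0, 0)–(0.1079, 0.135316, 0)  len=0.1353
  (v1,v3,v2) [++-] → (0.1079, 0.135316, 2.09564)–(0.1079, 0, 2.2479)  len=0.2037
  (v3,v0,v4) [+--] → (0.1079, 0.135316, 0)–(0.1079, 0.96423, 0)  len=0.8289
  (v3,v4,v2) [+--] → (0.1079, 0.96423, 0)–(0.1079, 0.135316, 2.09564)  len=2.2536
  (v7,v0,v8) [--+] → (0.1079, -0.135316, 0)–(0.1079, -0.96423, 0)  len=0.8289
  (v7,v8,v2) [-+-] → (0.1079, -0.96423, 0)–(0.1079, -0.135316, 2.09564)  len=2.2536
  (v8,v0,v1) [+-+] → (0.1079, -0.135316, 0)–(0.1079, 0, 0)  len=0.1353
  (v8,v1,v2) [++-] → (0.1079, 0, 2.2479)–(0.1079, -0.135316, 2.09564)  len=0.2037

Chained into 1 loop(s):
  loop 1: 8 segments, perimeter = 6.8431
Total perimeter = 6.843

loops=1 perimeter=6.843


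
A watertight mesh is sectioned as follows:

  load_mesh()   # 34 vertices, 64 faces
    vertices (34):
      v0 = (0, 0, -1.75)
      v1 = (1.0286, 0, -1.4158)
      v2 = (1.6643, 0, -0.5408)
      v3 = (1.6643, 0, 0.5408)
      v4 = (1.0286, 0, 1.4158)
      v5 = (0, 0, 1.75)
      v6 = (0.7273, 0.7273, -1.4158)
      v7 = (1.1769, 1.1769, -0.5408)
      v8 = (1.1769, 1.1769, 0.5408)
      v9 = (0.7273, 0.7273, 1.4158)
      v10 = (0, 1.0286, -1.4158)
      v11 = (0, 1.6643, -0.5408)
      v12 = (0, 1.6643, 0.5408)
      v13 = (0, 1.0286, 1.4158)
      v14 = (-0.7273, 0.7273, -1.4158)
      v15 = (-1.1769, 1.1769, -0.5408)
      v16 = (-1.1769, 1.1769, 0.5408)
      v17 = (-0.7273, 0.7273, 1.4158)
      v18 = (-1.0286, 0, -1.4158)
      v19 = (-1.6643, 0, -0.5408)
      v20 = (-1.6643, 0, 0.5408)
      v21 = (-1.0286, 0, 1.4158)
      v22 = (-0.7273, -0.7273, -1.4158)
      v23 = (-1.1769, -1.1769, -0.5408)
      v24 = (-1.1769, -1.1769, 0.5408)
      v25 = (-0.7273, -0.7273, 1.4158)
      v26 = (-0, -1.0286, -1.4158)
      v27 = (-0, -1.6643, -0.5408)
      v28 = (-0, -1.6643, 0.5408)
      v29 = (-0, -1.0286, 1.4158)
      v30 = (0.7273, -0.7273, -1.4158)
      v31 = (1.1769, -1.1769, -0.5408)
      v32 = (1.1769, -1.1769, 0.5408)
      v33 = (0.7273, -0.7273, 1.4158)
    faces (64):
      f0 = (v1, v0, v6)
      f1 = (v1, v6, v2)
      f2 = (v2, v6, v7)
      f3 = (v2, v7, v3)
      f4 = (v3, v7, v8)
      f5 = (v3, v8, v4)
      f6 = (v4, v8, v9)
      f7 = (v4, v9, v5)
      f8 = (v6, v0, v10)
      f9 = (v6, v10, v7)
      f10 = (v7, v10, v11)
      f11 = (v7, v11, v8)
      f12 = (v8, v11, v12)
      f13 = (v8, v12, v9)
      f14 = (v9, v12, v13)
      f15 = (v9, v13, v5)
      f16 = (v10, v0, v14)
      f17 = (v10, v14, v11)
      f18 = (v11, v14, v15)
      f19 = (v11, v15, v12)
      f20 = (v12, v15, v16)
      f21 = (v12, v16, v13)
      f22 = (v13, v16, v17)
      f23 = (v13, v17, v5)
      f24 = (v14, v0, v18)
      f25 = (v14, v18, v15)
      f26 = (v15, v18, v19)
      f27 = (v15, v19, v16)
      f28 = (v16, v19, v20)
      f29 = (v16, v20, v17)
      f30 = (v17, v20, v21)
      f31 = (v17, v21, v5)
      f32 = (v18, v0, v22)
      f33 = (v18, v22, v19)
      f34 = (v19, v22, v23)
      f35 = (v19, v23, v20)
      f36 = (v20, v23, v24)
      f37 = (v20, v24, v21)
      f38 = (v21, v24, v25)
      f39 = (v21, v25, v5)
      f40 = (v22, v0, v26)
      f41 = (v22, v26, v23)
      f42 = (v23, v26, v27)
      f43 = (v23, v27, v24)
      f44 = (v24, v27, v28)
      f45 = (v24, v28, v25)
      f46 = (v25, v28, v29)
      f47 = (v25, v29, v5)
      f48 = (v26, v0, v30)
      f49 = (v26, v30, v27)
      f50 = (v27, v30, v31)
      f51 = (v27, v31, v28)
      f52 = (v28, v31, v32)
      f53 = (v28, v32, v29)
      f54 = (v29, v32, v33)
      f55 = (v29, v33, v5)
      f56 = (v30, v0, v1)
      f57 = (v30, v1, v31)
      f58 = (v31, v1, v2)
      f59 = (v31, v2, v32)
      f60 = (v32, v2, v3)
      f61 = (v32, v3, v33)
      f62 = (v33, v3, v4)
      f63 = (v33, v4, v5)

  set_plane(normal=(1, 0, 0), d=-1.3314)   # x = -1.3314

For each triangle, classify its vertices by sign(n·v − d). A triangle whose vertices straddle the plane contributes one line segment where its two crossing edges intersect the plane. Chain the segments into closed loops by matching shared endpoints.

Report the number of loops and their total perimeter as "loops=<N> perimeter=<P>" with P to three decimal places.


Straddling triangles (10 of 64):
  (v15,v18,v19) [++-] → (-1.3314, 0, -0.999015)–(-1.3314, 0.803837, -0.5408)  len=0.9253
  (v15,v19,v16) [+-+] → (-1.3314, 0.803837, -0.5408)–(-1.3314, 0.803837, 0.197946)  len=0.7387
  (v16,v19,v20) [+--] → (-1.3314, 0.803837, 0.197946)–(-1.3314, 0.803837, 0.5408)  len=0.3429
  (v16,v20,v17) [+-+] → (-1.3314, 0.803837, 0.5408)–(-1.3314, 0.258397, 0.851672)  len=0.6278
  (v17,v20,v21) [+-+] → (-1.3314, 0.258397, 0.851672)–(-1.3314, 0, 0.999015)  len=0.2975
  (v18,v22,v19) [++-] → (-1.3314, -0.258397, -0.851672)–(-1.3314, 0, -0.999015)  len=0.2975
  (v19,v22,v23) [-++] → (-1.3314, -0.258397, -0.851672)–(-1.3314, -0.803837, -0.5408)  len=0.6278
  (v19,v23,v20) [-+-] → (-1.3314, -0.803837, -0.5408)–(-1.3314, -0.803837, -0.197946)  len=0.3429
  (v20,v23,v24) [-++] → (-1.3314, -0.803837, -0.197946)–(-1.3314, -0.803837, 0.5408)  len=0.7387
  (v20,v24,v21) [-++] → (-1.3314, -0.803837, 0.5408)–(-1.3314, 0, 0.999015)  len=0.9253

Chained into 1 loop(s):
  loop 1: 10 segments, perimeter = 5.8643
Total perimeter = 5.864

loops=1 perimeter=5.864


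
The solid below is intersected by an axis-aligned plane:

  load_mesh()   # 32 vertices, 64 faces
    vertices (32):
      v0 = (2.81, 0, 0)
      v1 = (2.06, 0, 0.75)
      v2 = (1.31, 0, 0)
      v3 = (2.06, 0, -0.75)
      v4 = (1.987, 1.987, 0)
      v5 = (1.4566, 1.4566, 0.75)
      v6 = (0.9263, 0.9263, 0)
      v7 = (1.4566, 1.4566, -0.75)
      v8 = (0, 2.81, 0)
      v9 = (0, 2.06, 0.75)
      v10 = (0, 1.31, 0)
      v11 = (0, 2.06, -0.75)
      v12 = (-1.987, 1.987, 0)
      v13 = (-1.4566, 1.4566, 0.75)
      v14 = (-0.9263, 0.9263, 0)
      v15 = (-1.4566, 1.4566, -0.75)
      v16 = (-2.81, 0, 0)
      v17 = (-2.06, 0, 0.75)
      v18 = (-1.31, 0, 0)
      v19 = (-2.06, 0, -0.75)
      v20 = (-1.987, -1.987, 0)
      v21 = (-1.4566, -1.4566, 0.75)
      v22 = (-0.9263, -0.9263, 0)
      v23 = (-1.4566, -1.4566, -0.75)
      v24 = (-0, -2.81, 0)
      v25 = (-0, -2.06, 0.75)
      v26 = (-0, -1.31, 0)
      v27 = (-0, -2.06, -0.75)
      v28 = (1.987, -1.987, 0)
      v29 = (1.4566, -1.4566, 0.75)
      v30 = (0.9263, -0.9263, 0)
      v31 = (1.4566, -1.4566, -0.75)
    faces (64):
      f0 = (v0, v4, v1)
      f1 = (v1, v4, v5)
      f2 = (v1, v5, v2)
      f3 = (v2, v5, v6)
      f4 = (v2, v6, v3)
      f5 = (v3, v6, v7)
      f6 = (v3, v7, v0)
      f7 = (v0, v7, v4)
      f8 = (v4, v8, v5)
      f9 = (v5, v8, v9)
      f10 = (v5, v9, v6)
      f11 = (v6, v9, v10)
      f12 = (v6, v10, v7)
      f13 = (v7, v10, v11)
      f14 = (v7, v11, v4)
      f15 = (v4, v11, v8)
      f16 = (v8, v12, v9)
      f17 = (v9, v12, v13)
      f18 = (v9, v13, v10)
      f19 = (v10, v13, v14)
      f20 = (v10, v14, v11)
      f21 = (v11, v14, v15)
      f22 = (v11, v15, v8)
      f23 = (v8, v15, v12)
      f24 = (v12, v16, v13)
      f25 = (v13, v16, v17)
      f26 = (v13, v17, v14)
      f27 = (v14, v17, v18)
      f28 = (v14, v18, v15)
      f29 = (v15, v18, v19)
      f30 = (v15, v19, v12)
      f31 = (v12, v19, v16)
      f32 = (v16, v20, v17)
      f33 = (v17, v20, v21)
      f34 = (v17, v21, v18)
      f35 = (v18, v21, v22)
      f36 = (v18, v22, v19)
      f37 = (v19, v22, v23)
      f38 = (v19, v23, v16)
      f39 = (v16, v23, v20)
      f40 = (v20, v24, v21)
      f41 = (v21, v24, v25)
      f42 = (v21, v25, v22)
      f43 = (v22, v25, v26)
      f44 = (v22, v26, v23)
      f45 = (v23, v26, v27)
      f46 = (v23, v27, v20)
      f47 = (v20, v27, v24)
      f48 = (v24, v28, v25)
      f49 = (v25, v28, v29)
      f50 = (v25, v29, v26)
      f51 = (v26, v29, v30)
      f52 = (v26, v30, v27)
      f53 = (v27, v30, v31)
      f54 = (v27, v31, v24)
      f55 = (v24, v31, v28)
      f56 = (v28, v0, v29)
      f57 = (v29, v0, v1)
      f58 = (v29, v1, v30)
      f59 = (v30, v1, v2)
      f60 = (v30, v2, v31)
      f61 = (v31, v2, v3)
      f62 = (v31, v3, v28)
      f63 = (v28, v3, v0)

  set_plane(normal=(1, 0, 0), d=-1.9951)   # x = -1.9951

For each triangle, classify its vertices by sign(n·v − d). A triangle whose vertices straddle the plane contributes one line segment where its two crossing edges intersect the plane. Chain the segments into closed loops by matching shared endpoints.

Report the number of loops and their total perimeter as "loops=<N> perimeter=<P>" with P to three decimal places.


loops=1 perimeter=8.518

Straddling triangles (14 of 64):
  (v12,v16,v13) [+-+] → (-1.9951, 1.96744, 0)–(-1.9951, 0.877038, 0.451585)  len=1.1802
  (v13,v16,v17) [+--] → (-1.9951, 0.877038, 0.451585)–(-1.9951, 0.156668, 0.75)  len=0.7797
  (v13,v17,v14) [+-+] → (-1.9951, 0.156668, 0.75)–(-1.9951, 0.0530271, 0.707065)  len=0.1122
  (v14,v17,v18) [+-+] → (-1.9951, 0.0530271, 0.707065)–(-1.9951, 0, 0.6851)  len=0.0574
  (v15,v18,v19) [++-] → (-1.9951, 0, -0.6851)–(-1.9951, 0.156668, -0.75)  len=0.1696
  (v15,v19,v12) [+-+] → (-1.9951, 0.156668, -0.75)–(-1.9951, 1.76652, -0.0832192)  len=1.7425
  (v12,v19,v16) [+--] → (-1.9951, 1.76652, -0.0832192)–(-1.9951, 1.96744, 0)  len=0.2175
  (v16,v20,v17) [-+-] → (-1.9951, -1.96744, 0)–(-1.9951, -1.76652, 0.0832192)  len=0.2175
  (v17,v20,v21) [-++] → (-1.9951, -1.76652, 0.0832192)–(-1.9951, -0.156668, 0.75)  len=1.7425
  (v17,v21,v18) [-++] → (-1.9951, -0.156668, 0.75)–(-1.9951, 0, 0.6851)  len=0.1696
  (v18,v22,v19) [++-] → (-1.9951, -0.0530271, -0.707065)–(-1.9951, 0, -0.6851)  len=0.0574
  (v19,v22,v23) [-++] → (-1.9951, -0.0530271, -0.707065)–(-1.9951, -0.156668, -0.75)  len=0.1122
  (v19,v23,v16) [-+-] → (-1.9951, -0.156668, -0.75)–(-1.9951, -0.877038, -0.451585)  len=0.7797
  (v16,v23,v20) [-++] → (-1.9951, -0.877038, -0.451585)–(-1.9951, -1.96744, 0)  len=1.1802

Chained into 1 loop(s):
  loop 1: 14 segments, perimeter = 8.5181
Total perimeter = 8.518


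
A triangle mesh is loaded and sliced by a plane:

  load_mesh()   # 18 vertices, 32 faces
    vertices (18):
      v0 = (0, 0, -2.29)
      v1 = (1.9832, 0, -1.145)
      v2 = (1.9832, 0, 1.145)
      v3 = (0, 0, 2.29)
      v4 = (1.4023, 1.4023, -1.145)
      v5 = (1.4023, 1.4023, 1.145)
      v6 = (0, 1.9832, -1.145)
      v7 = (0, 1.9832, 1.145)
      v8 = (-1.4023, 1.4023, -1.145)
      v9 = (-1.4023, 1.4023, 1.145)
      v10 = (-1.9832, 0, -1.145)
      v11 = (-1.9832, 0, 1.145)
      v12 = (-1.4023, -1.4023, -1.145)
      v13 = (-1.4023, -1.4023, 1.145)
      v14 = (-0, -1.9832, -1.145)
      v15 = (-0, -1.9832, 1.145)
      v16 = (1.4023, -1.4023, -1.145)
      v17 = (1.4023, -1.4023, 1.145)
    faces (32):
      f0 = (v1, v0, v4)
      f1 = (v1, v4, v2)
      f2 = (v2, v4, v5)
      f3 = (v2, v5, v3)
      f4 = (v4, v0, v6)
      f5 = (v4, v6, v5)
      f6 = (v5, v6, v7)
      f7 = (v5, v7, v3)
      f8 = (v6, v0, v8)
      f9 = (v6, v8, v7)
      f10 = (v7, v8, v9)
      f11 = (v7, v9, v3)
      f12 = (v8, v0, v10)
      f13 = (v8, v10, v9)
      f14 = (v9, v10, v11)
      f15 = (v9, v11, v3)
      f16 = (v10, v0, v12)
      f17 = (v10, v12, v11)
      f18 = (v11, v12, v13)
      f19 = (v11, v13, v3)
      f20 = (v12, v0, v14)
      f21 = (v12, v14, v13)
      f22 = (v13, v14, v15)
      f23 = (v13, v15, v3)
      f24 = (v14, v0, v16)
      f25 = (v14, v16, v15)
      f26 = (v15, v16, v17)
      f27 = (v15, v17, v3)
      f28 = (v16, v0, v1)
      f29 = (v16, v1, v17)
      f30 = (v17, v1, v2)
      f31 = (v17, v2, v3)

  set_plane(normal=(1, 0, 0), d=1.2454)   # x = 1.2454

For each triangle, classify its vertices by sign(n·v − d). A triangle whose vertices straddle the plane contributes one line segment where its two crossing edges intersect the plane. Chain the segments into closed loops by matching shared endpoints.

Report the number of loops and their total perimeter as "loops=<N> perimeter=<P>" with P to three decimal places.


Straddling triangles (12 of 32):
  (v1,v0,v4) [+-+] → (1.2454, 0, -1.57097)–(1.2454, 1.2454, -1.27311)  len=1.2805
  (v2,v5,v3) [++-] → (1.2454, 1.2454, 1.27311)–(1.2454, 0, 1.57097)  len=1.2805
  (v4,v0,v6) [+--] → (1.2454, 1.2454, -1.27311)–(1.2454, 1.4673, -1.145)  len=0.2562
  (v4,v6,v5) [+-+] → (1.2454, 1.4673, -1.145)–(1.2454, 1.4673, 0.888777)  len=2.0338
  (v5,v6,v7) [+--] → (1.2454, 1.4673, 0.888777)–(1.2454, 1.4673, 1.145)  len=0.2562
  (v5,v7,v3) [+--] → (1.2454, 1.4673, 1.145)–(1.2454, 1.2454, 1.27311)  len=0.2562
  (v14,v0,v16) [--+] → (1.2454, -1.2454, -1.27311)–(1.2454, -1.4673, -1.145)  len=0.2562
  (v14,v16,v15) [-+-] → (1.2454, -1.4673, -1.145)–(1.2454, -1.4673, -0.888777)  len=0.2562
  (v15,v16,v17) [-++] → (1.2454, -1.4673, -0.888777)–(1.2454, -1.4673, 1.145)  len=2.0338
  (v15,v17,v3) [-+-] → (1.2454, -1.4673, 1.145)–(1.2454, -1.2454, 1.27311)  len=0.2562
  (v16,v0,v1) [+-+] → (1.2454, -1.2454, -1.27311)–(1.2454, 0, -1.57097)  len=1.2805
  (v17,v2,v3) [++-] → (1.2454, 0, 1.57097)–(1.2454, -1.2454, 1.27311)  len=1.2805

Chained into 1 loop(s):
  loop 1: 12 segments, perimeter = 10.7270
Total perimeter = 10.727

loops=1 perimeter=10.727


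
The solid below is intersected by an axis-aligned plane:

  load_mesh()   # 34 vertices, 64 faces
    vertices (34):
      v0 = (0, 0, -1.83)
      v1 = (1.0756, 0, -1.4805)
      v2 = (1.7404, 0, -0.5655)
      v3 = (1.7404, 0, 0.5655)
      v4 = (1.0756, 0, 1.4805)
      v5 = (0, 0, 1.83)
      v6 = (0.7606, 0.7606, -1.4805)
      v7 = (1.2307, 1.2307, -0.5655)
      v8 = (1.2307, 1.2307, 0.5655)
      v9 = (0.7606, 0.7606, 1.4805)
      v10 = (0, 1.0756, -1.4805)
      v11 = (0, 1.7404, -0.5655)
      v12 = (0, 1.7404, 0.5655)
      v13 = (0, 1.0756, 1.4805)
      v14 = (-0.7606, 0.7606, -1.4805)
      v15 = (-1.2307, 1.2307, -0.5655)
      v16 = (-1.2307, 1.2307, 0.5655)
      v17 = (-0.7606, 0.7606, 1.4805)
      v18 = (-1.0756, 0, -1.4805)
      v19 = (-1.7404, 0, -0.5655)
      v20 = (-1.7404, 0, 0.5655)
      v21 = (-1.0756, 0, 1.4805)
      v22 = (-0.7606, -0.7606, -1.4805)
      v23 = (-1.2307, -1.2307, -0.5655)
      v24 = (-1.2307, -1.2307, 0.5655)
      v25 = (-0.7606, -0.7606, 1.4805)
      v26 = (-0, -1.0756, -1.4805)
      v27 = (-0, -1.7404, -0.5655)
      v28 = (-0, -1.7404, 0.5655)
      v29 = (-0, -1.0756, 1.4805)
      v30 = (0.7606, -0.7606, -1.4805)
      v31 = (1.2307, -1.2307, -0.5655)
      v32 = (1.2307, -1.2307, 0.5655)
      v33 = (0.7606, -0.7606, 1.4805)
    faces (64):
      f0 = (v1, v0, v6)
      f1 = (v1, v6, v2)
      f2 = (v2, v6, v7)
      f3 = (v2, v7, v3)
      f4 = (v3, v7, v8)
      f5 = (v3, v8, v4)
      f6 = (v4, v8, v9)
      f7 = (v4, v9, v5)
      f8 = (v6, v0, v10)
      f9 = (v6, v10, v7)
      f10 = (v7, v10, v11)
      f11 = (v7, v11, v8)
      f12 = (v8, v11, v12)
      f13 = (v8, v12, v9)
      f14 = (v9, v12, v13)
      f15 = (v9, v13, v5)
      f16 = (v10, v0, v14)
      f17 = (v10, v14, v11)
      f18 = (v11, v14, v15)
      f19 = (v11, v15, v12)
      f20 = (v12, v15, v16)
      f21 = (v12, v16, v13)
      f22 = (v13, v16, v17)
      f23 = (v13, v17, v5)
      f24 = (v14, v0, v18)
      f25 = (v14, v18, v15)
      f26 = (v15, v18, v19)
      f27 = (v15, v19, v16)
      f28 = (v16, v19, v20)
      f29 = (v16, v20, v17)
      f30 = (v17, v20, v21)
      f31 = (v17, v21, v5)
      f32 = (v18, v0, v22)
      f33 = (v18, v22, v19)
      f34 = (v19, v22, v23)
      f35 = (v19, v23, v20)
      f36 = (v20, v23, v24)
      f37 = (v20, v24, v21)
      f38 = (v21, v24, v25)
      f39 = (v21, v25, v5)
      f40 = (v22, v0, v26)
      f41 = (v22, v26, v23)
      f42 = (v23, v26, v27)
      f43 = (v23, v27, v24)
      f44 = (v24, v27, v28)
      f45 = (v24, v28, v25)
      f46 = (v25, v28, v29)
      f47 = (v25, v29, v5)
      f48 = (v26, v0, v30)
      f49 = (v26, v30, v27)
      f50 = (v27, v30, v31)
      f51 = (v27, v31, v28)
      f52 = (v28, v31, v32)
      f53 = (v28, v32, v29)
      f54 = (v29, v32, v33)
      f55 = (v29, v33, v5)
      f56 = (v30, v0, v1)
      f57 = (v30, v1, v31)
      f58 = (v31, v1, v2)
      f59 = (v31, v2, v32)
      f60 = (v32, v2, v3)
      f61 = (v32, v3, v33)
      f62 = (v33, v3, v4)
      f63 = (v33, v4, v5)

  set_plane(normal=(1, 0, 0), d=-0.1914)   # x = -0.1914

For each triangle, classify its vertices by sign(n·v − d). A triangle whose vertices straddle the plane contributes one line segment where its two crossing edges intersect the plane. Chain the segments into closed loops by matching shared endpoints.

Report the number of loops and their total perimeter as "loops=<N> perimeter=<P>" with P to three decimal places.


Straddling triangles (20 of 64):
  (v10,v0,v14) [++-] → (-0.1914, 0.1914, -1.74205)–(-0.1914, 0.996332, -1.4805)  len=0.8464
  (v10,v14,v11) [+-+] → (-0.1914, 0.996332, -1.4805)–(-0.1914, 1.49384, -0.795754)  len=0.8464
  (v11,v14,v15) [+--] → (-0.1914, 1.49384, -0.795754)–(-0.1914, 1.66113, -0.5655)  len=0.2846
  (v11,v15,v12) [+-+] → (-0.1914, 1.66113, -0.5655)–(-0.1914, 1.66113, 0.389605)  len=0.9551
  (v12,v15,v16) [+--] → (-0.1914, 1.66113, 0.389605)–(-0.1914, 1.66113, 0.5655)  len=0.1759
  (v12,v16,v13) [+-+] → (-0.1914, 1.66113, 0.5655)–(-0.1914, 1.09972, 1.3382)  len=0.9551
  (v13,v16,v17) [+--] → (-0.1914, 1.09972, 1.3382)–(-0.1914, 0.996332, 1.4805)  len=0.1759
  (v13,v17,v5) [+-+] → (-0.1914, 0.996332, 1.4805)–(-0.1914, 0.1914, 1.74205)  len=0.8464
  (v14,v0,v18) [-+-] → (-0.1914, 0.1914, -1.74205)–(-0.1914, 0, -1.76781)  len=0.1931
  (v17,v21,v5) [--+] → (-0.1914, 0, 1.76781)–(-0.1914, 0.1914, 1.74205)  len=0.1931
  (v18,v0,v22) [-+-] → (-0.1914, 0, -1.76781)–(-0.1914, -0.1914, -1.74205)  len=0.1931
  (v21,v25,v5) [--+] → (-0.1914, -0.1914, 1.74205)–(-0.1914, 0, 1.76781)  len=0.1931
  (v22,v0,v26) [-++] → (-0.1914, -0.1914, -1.74205)–(-0.1914, -0.996332, -1.4805)  len=0.8464
  (v22,v26,v23) [-+-] → (-0.1914, -0.996332, -1.4805)–(-0.1914, -1.09972, -1.3382)  len=0.1759
  (v23,v26,v27) [-++] → (-0.1914, -1.09972, -1.3382)–(-0.1914, -1.66113, -0.5655)  len=0.9551
  (v23,v27,v24) [-+-] → (-0.1914, -1.66113, -0.5655)–(-0.1914, -1.66113, -0.389605)  len=0.1759
  (v24,v27,v28) [-++] → (-0.1914, -1.66113, -0.389605)–(-0.1914, -1.66113, 0.5655)  len=0.9551
  (v24,v28,v25) [-+-] → (-0.1914, -1.66113, 0.5655)–(-0.1914, -1.49384, 0.795754)  len=0.2846
  (v25,v28,v29) [-++] → (-0.1914, -1.49384, 0.795754)–(-0.1914, -0.996332, 1.4805)  len=0.8464
  (v25,v29,v5) [-++] → (-0.1914, -0.996332, 1.4805)–(-0.1914, -0.1914, 1.74205)  len=0.8464

Chained into 1 loop(s):
  loop 1: 20 segments, perimeter = 10.9440
Total perimeter = 10.944

loops=1 perimeter=10.944


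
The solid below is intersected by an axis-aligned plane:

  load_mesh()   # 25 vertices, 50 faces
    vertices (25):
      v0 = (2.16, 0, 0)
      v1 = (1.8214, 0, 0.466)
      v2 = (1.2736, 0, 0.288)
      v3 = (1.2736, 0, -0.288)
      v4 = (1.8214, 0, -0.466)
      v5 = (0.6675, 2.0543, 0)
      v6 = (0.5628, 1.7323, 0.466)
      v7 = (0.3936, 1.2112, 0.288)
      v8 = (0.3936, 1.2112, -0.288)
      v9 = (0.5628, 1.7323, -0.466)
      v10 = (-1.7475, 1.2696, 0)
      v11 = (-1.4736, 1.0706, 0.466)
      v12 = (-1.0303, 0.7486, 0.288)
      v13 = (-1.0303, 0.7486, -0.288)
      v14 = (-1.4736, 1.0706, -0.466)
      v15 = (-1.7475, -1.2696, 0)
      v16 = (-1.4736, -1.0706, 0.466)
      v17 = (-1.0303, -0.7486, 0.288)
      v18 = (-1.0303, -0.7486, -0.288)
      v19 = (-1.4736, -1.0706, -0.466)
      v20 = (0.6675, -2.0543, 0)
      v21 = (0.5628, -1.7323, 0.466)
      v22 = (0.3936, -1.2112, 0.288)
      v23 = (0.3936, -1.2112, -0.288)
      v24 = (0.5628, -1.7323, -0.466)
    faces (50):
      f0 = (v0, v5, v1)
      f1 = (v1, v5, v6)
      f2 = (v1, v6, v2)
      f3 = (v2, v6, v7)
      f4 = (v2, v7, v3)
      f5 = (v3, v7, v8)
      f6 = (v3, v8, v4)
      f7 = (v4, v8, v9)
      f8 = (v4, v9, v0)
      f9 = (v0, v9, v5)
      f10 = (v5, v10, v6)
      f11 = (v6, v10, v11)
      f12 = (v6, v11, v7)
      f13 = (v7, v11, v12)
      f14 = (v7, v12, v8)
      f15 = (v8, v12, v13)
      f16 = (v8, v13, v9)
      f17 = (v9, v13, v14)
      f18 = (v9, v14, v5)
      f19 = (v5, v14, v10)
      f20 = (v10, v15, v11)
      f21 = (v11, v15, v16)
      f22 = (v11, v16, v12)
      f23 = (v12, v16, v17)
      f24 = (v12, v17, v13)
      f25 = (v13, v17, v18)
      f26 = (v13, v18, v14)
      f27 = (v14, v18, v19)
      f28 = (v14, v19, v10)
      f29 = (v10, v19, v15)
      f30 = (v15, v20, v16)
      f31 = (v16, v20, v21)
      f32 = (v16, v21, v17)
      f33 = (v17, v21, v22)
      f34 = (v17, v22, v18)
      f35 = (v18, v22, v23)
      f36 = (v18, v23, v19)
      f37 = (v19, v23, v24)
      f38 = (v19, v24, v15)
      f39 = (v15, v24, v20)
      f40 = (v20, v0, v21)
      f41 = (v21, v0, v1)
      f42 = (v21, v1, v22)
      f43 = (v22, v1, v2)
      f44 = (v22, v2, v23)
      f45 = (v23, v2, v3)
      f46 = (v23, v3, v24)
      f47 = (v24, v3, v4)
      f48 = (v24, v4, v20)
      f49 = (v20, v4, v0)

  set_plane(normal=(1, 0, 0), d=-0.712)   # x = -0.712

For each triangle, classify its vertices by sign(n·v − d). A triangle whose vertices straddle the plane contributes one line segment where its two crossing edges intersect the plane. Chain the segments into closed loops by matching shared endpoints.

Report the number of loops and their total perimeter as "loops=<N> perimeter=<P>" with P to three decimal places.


loops=2 perimeter=5.339

Straddling triangles (20 of 50):
  (v5,v10,v6) [+-+] → (-0.712, 1.60606, 0)–(-0.712, 1.47699, 0.208866)  len=0.2455
  (v6,v10,v11) [+--] → (-0.712, 1.47699, 0.208866)–(-0.712, 1.31807, 0.466)  len=0.3023
  (v6,v11,v7) [+-+] → (-0.712, 1.31807, 0.466)–(-0.712, 1.12795, 0.393397)  len=0.2035
  (v7,v11,v12) [+--] → (-0.712, 1.12795, 0.393397)–(-0.712, 0.85201, 0.288)  len=0.2954
  (v7,v12,v8) [+-+] → (-0.712, 0.85201, 0.288)–(-0.712, 0.85201, 0.15924)  len=0.1288
  (v8,v12,v13) [+--] → (-0.712, 0.85201, 0.15924)–(-0.712, 0.85201, -0.288)  len=0.4472
  (v8,v13,v9) [+-+] → (-0.712, 0.85201, -0.288)–(-0.712, 0.945142, -0.323564)  len=0.0997
  (v9,v13,v14) [+--] → (-0.712, 0.945142, -0.323564)–(-0.712, 1.31807, -0.466)  len=0.3992
  (v9,v14,v5) [+-+] → (-0.712, 1.31807, -0.466)–(-0.712, 1.42051, -0.300241)  len=0.1949
  (v5,v14,v10) [+--] → (-0.712, 1.42051, -0.300241)–(-0.712, 1.60606, 0)  len=0.3530
  (v15,v20,v16) [-+-] → (-0.712, -1.60606, 0)–(-0.712, -1.42051, 0.300241)  len=0.3530
  (v16,v20,v21) [-++] → (-0.712, -1.42051, 0.300241)–(-0.712, -1.31807, 0.466)  len=0.1949
  (v16,v21,v17) [-+-] → (-0.712, -1.31807, 0.466)–(-0.712, -0.945142, 0.323564)  len=0.3992
  (v17,v21,v22) [-++] → (-0.712, -0.945142, 0.323564)–(-0.712, -0.85201, 0.288)  len=0.0997
  (v17,v22,v18) [-+-] → (-0.712, -0.85201, 0.288)–(-0.712, -0.85201, -0.15924)  len=0.4472
  (v18,v22,v23) [-++] → (-0.712, -0.85201, -0.15924)–(-0.712, -0.85201, -0.288)  len=0.1288
  (v18,v23,v19) [-+-] → (-0.712, -0.85201, -0.288)–(-0.712, -1.12795, -0.393397)  len=0.2954
  (v19,v23,v24) [-++] → (-0.712, -1.12795, -0.393397)–(-0.712, -1.31807, -0.466)  len=0.2035
  (v19,v24,v15) [-+-] → (-0.712, -1.31807, -0.466)–(-0.712, -1.47699, -0.208866)  len=0.3023
  (v15,v24,v20) [-++] → (-0.712, -1.47699, -0.208866)–(-0.712, -1.60606, 0)  len=0.2455

Chained into 2 loop(s):
  loop 1: 10 segments, perimeter = 2.6694
  loop 2: 10 segments, perimeter = 2.6694
Total perimeter = 5.339
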